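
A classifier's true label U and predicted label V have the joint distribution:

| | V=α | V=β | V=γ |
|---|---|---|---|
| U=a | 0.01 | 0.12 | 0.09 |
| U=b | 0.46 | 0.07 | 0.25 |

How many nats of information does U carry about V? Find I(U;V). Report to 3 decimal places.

Marginals: p(U) = (0.2200, 0.7800), p(V) = (0.4700, 0.1900, 0.3400).
I(U;V) = Σ p(x,y)·ln[p(x,y)/(p(x)p(y))].
  (a,α): 0.01·ln(0.0967) = -0.0234
  (a,β): 0.12·ln(2.8708) = 0.1266
  (a,γ): 0.09·ln(1.2032) = 0.0166
  (b,α): 0.46·ln(1.2548) = 0.1044
  (b,β): 0.07·ln(0.4723) = -0.0525
  (b,γ): 0.25·ln(0.9427) = -0.0148
Sum = 0.157 nats.

0.157 nats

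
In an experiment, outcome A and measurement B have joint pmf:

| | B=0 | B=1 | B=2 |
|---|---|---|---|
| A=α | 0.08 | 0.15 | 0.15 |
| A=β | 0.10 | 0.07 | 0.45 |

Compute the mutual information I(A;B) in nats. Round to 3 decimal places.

0.065 nats

Marginals: p(A) = (0.3800, 0.6200), p(B) = (0.1800, 0.2200, 0.6000).
I(A;B) = Σ p(x,y)·ln[p(x,y)/(p(x)p(y))].
  (α,0): 0.08·ln(1.1696) = 0.0125
  (α,1): 0.15·ln(1.7943) = 0.0877
  (α,2): 0.15·ln(0.6579) = -0.0628
  (β,0): 0.10·ln(0.8961) = -0.0110
  (β,1): 0.07·ln(0.5132) = -0.0467
  (β,2): 0.45·ln(1.2097) = 0.0857
Sum = 0.065 nats.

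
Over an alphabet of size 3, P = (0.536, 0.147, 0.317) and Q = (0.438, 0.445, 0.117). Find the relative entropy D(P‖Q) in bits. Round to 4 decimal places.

D(P‖Q) = Σ p·log₂(p/q).
  0.536·log₂(0.536/0.438) = 0.15614
  0.147·log₂(0.147/0.445) = -0.23490
  0.317·log₂(0.317/0.117) = 0.45584
D(P‖Q) = 0.3771 bits.

0.3771 bits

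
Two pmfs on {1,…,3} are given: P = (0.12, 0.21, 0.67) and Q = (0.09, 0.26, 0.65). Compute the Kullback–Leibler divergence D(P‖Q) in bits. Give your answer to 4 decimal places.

0.0144 bits

D(P‖Q) = Σ p·log₂(p/q).
  0.12·log₂(0.12/0.09) = 0.04980
  0.21·log₂(0.21/0.26) = -0.06471
  0.67·log₂(0.67/0.65) = 0.02929
D(P‖Q) = 0.0144 bits.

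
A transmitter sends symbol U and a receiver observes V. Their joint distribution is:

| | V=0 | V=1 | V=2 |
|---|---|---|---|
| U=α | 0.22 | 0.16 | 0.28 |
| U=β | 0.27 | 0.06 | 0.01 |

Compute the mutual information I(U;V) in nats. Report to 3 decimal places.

0.132 nats

Marginals: p(U) = (0.6600, 0.3400), p(V) = (0.4900, 0.2200, 0.2900).
I(U;V) = H(U) + H(V) − H(U,V).
H(U) = 0.6410, H(V) = 1.0416, H(U,V) = 1.5511.
I(U;V) = 0.6410 + 1.0416 − 1.5511 = 0.132 nats.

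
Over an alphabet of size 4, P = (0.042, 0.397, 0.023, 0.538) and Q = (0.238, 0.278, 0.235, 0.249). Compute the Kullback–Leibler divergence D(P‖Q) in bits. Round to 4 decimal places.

0.6198 bits

D(P‖Q) = Σ p·log₂(p/q).
  0.042·log₂(0.042/0.238) = -0.10511
  0.397·log₂(0.397/0.278) = 0.20408
  0.023·log₂(0.023/0.235) = -0.07712
  0.538·log₂(0.538/0.249) = 0.59797
D(P‖Q) = 0.6198 bits.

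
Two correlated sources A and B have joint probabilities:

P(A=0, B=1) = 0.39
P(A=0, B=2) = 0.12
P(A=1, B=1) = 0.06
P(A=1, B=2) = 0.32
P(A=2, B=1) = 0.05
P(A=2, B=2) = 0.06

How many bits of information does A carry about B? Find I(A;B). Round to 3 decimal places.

0.250 bits

Marginals: p(A) = (0.5100, 0.3800, 0.1100), p(B) = (0.5000, 0.5000).
I(A;B) = Σ p(x,y)·log₂[p(x,y)/(p(x)p(y))].
  (0,1): 0.39·log₂(1.5294) = 0.2391
  (0,2): 0.12·log₂(0.4706) = -0.1305
  (1,1): 0.06·log₂(0.3158) = -0.0998
  (1,2): 0.32·log₂(1.6842) = 0.2407
  (2,1): 0.05·log₂(0.9091) = -0.0069
  (2,2): 0.06·log₂(1.0909) = 0.0075
Sum = 0.250 bits.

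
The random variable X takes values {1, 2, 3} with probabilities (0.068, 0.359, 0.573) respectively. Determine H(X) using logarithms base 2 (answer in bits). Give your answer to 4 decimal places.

1.2547 bits

H(X) = −Σ p·log₂ p.
  −(0.068)·log₂(0.068) = 0.26373
  −(0.359)·log₂(0.359) = 0.53058
  −(0.573)·log₂(0.573) = 0.46034
Sum: 0.26373 + 0.53058 + 0.46034 = 1.2547 bits.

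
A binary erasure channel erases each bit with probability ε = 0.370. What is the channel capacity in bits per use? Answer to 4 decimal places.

Binary erasure channel: capacity C = 1 − ε.
C = 1 − 0.370 = 0.6300 bits per channel use.

0.6300 bits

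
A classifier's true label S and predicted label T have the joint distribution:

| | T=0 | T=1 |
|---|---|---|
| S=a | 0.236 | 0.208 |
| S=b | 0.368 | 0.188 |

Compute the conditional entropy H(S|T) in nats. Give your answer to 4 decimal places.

Marginals: p(S) = (0.4440, 0.5560), p(T) = (0.6040, 0.3960).
H(S|T) = Σ p(T) · H(S|T=·).
  T=0: p=0.6040, H(S|T=0) = 0.6691
  T=1: p=0.3960, H(S|T=1) = 0.6919
Weighted sum = 0.6781 nats.

0.6781 nats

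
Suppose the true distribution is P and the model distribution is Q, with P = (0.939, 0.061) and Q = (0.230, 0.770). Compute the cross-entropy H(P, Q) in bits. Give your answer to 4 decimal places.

H(P,Q) = −Σ p·log₂ q.
  −0.939·log₂(0.230) = 1.99096
  −0.061·log₂(0.770) = 0.02300
H(P,Q) = 2.0140 bits.

2.0140 bits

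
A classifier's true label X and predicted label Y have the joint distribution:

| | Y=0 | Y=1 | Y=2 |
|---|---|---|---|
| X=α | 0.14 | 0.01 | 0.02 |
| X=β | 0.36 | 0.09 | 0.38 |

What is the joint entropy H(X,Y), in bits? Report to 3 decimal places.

1.950 bits

H(X,Y) = −Σ p(x,y)·log₂ p(x,y) over all 6 cells.
  cell (α,0): −0.14·log₂0.14 = 0.3971
  cell (α,1): −0.01·log₂0.01 = 0.0664
  cell (α,2): −0.02·log₂0.02 = 0.1129
  cell (β,0): −0.36·log₂0.36 = 0.5306
  cell (β,1): −0.09·log₂0.09 = 0.3127
  cell (β,2): −0.38·log₂0.38 = 0.5305
Sum = 1.950 bits.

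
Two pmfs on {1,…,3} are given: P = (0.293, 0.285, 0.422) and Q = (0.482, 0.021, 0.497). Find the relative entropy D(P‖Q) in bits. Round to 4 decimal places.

0.7623 bits

D(P‖Q) = Σ p·log₂(p/q).
  0.293·log₂(0.293/0.482) = -0.21041
  0.285·log₂(0.285/0.021) = 1.07231
  0.422·log₂(0.422/0.497) = -0.09959
D(P‖Q) = 0.7623 bits.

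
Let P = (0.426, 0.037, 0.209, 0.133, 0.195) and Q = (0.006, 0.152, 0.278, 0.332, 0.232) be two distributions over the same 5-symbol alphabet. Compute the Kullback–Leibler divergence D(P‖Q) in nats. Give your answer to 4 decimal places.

D(P‖Q) = Σ p·ln(p/q).
  0.426·ln(0.426/0.006) = 1.81590
  0.037·ln(0.037/0.152) = -0.05228
  0.209·ln(0.209/0.278) = -0.05962
  0.133·ln(0.133/0.332) = -0.12167
  0.195·ln(0.195/0.232) = -0.03388
D(P‖Q) = 1.5485 nats.

1.5485 nats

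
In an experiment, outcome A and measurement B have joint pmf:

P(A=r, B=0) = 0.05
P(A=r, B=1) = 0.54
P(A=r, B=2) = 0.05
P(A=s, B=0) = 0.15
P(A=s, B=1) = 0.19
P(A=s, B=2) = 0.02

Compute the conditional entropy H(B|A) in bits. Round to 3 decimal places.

0.948 bits

Marginals: p(A) = (0.6400, 0.3600), p(B) = (0.2000, 0.7300, 0.0700).
H(B|A) = Σ p(A) · H(B|A=·).
  A=r: p=0.6400, H(B|A=r) = 0.7815
  A=s: p=0.3600, H(B|A=s) = 1.2445
Weighted sum = 0.948 bits.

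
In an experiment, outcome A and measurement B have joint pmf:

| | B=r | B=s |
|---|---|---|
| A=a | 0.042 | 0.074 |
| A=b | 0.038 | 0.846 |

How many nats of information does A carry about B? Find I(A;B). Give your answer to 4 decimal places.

Marginals: p(A) = (0.1160, 0.8840), p(B) = (0.0800, 0.9200).
I(A;B) = Σ p(x,y)·ln[p(x,y)/(p(x)p(y))].
  (a,r): 0.042·ln(4.5259) = 0.06341
  (a,s): 0.074·ln(0.6934) = -0.02709
  (b,r): 0.038·ln(0.5373) = -0.02360
  (b,s): 0.846·ln(1.0402) = 0.03337
Sum = 0.0461 nats.

0.0461 nats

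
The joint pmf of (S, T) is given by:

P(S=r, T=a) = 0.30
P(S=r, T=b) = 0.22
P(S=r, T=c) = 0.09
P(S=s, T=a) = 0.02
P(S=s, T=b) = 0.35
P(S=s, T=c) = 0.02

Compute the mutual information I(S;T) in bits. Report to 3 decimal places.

Marginals: p(S) = (0.6100, 0.3900), p(T) = (0.3200, 0.5700, 0.1100).
I(S;T) = Σ p(x,y)·log₂[p(x,y)/(p(x)p(y))].
  (r,a): 0.30·log₂(1.5369) = 0.1860
  (r,b): 0.22·log₂(0.6327) = -0.1453
  (r,c): 0.09·log₂(1.3413) = 0.0381
  (s,a): 0.02·log₂(0.1603) = -0.0528
  (s,b): 0.35·log₂(1.5744) = 0.2292
  (s,c): 0.02·log₂(0.4662) = -0.0220
Sum = 0.233 bits.

0.233 bits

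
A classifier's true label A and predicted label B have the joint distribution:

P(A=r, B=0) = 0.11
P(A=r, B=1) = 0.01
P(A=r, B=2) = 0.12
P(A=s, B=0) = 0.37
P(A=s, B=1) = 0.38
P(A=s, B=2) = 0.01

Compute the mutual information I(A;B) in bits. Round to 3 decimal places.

0.304 bits

Marginals: p(A) = (0.2400, 0.7600), p(B) = (0.4800, 0.3900, 0.1300).
I(A;B) = H(A) + H(B) − H(A,B).
H(A) = 0.7950, H(B) = 1.4207, H(A,B) = 1.9114.
I(A;B) = 0.7950 + 1.4207 − 1.9114 = 0.304 bits.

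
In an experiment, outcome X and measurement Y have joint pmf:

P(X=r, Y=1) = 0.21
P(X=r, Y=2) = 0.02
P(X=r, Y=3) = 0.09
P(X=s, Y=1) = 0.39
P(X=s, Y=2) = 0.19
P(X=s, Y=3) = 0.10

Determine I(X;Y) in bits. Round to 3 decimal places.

Marginals: p(X) = (0.3200, 0.6800), p(Y) = (0.6000, 0.2100, 0.1900).
I(X;Y) = Σ p(x,y)·log₂[p(x,y)/(p(x)p(y))].
  (r,1): 0.21·log₂(1.0938) = 0.0271
  (r,2): 0.02·log₂(0.2976) = -0.0350
  (r,3): 0.09·log₂(1.4803) = 0.0509
  (s,1): 0.39·log₂(0.9559) = -0.0254
  (s,2): 0.19·log₂(1.3305) = 0.0783
  (s,3): 0.10·log₂(0.7740) = -0.0370
Sum = 0.059 bits.

0.059 bits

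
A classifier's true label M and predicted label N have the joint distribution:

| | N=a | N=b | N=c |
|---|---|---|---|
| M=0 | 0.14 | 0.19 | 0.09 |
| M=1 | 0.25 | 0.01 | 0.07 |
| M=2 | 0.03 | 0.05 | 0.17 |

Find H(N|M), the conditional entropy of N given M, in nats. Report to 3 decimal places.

Marginals: p(M) = (0.4200, 0.3300, 0.2500), p(N) = (0.4200, 0.2500, 0.3300).
H(N|M) = Σ p(M) · H(N|M=·).
  M=0: p=0.4200, H(N|M=0) = 1.0551
  M=1: p=0.3300, H(N|M=1) = 0.6452
  M=2: p=0.2500, H(N|M=2) = 0.8386
Weighted sum = 0.866 nats.

0.866 nats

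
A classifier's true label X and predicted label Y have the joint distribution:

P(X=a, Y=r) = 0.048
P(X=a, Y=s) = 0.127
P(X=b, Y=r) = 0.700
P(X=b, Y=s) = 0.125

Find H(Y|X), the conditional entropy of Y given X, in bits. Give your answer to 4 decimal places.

0.6546 bits

Chain rule: H(Y|X) = H(X,Y) − H(X).
Marginals: p(X) = (0.1750, 0.8250), p(Y) = (0.7480, 0.2520).
H(X,Y) = 1.3236 bits; H(X) = 0.6690 bits.
H(Y|X) = 1.3236 − 0.6690 = 0.6546 bits.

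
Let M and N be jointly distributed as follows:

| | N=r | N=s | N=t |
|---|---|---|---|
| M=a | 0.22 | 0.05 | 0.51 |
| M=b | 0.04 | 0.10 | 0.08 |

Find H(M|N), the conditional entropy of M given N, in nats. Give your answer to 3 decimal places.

0.441 nats

Marginals: p(M) = (0.7800, 0.2200), p(N) = (0.2600, 0.1500, 0.5900).
H(M|N) = Σ p(N) · H(M|N=·).
  N=r: p=0.2600, H(M|N=r) = 0.4293
  N=s: p=0.1500, H(M|N=s) = 0.6365
  N=t: p=0.5900, H(M|N=t) = 0.3969
Weighted sum = 0.441 nats.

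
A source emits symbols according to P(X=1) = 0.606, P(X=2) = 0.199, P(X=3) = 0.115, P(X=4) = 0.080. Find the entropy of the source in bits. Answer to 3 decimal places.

H(X) = −Σ p·log₂ p.
  −(0.606)·log₂(0.606) = 0.4379
  −(0.199)·log₂(0.199) = 0.4635
  −(0.115)·log₂(0.115) = 0.3588
  −(0.080)·log₂(0.080) = 0.2915
Sum: 0.4379 + 0.4635 + 0.3588 + 0.2915 = 1.552 bits.

1.552 bits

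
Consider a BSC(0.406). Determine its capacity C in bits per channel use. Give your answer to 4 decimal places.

0.0256 bits

Binary symmetric channel: C = 1 − h₂(ε) where h₂ is the binary entropy function.
h₂(0.406) = −0.406·log₂0.406 − 0.594·log₂0.594 = 0.9744.
C = 1 − 0.9744 = 0.0256 bits per channel use.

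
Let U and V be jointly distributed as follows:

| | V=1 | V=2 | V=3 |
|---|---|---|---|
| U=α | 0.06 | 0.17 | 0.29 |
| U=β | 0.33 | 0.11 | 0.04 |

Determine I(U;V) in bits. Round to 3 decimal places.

Marginals: p(U) = (0.5200, 0.4800), p(V) = (0.3900, 0.2800, 0.3300).
I(U;V) = Σ p(x,y)·log₂[p(x,y)/(p(x)p(y))].
  (α,1): 0.06·log₂(0.2959) = -0.1054
  (α,2): 0.17·log₂(1.1676) = 0.0380
  (α,3): 0.29·log₂(1.6900) = 0.2195
  (β,1): 0.33·log₂(1.7628) = 0.2699
  (β,2): 0.11·log₂(0.8185) = -0.0318
  (β,3): 0.04·log₂(0.2525) = -0.0794
Sum = 0.311 bits.

0.311 bits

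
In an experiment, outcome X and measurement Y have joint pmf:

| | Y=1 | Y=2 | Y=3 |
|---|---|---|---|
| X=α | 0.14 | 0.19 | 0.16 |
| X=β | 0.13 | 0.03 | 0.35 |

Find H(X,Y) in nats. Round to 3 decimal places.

1.622 nats

H(X,Y) = −Σ p(x,y)·ln p(x,y) over all 6 cells.
  cell (α,1): −0.14·ln0.14 = 0.2753
  cell (α,2): −0.19·ln0.19 = 0.3155
  cell (α,3): −0.16·ln0.16 = 0.2932
  cell (β,1): −0.13·ln0.13 = 0.2652
  cell (β,2): −0.03·ln0.03 = 0.1052
  cell (β,3): −0.35·ln0.35 = 0.3674
Sum = 1.622 nats.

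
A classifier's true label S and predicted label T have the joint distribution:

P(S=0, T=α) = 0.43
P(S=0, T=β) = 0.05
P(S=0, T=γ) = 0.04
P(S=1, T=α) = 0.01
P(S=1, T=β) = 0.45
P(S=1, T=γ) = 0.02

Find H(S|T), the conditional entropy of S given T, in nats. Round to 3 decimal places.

Marginals: p(S) = (0.5200, 0.4800), p(T) = (0.4400, 0.5000, 0.0600).
H(S|T) = Σ p(T) · H(S|T=·).
  T=α: p=0.4400, H(S|T=α) = 0.1085
  T=β: p=0.5000, H(S|T=β) = 0.3251
  T=γ: p=0.0600, H(S|T=γ) = 0.6365
Weighted sum = 0.248 nats.

0.248 nats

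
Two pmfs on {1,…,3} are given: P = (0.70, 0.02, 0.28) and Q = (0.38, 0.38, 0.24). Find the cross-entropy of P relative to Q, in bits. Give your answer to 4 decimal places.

H(P,Q) = −Σ p·log₂ q.
  −0.70·log₂(0.38) = 0.97715
  −0.02·log₂(0.38) = 0.02792
  −0.28·log₂(0.24) = 0.57649
H(P,Q) = 1.5816 bits.

1.5816 bits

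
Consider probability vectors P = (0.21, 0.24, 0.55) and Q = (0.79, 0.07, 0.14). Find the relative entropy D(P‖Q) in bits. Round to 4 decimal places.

1.1109 bits

D(P‖Q) = Σ p·log₂(p/q).
  0.21·log₂(0.21/0.79) = -0.40141
  0.24·log₂(0.24/0.07) = 0.42663
  0.55·log₂(0.55/0.14) = 1.08570
D(P‖Q) = 1.1109 bits.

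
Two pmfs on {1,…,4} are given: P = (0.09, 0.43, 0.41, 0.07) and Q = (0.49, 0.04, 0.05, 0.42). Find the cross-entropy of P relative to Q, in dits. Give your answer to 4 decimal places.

1.1888 dits

H(P,Q) = −Σ p·log₁₀ q.
  −0.09·log₁₀(0.49) = 0.02788
  −0.43·log₁₀(0.04) = 0.60111
  −0.41·log₁₀(0.05) = 0.53342
  −0.07·log₁₀(0.42) = 0.02637
H(P,Q) = 1.1888 dits.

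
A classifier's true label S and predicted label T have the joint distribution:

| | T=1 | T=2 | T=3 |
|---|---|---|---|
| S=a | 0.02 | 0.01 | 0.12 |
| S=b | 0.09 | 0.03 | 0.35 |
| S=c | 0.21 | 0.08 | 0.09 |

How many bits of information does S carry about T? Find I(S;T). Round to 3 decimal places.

0.197 bits

Marginals: p(S) = (0.1500, 0.4700, 0.3800), p(T) = (0.3200, 0.1200, 0.5600).
I(S;T) = H(S) + H(T) − H(S,T).
H(S) = 1.4530, H(T) = 1.3615, H(S,T) = 2.6179.
I(S;T) = 1.4530 + 1.3615 − 2.6179 = 0.197 bits.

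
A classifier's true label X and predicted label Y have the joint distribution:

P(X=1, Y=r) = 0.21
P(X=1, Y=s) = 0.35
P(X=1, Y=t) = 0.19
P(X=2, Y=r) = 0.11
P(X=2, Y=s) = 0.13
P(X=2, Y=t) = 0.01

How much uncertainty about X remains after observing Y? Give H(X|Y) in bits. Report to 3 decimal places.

Chain rule: H(X|Y) = H(X,Y) − H(Y).
Marginals: p(X) = (0.7500, 0.2500), p(Y) = (0.3200, 0.4800, 0.2000).
H(X,Y) = 2.2575 bits; H(Y) = 1.4987 bits.
H(X|Y) = 2.2575 − 1.4987 = 0.759 bits.

0.759 bits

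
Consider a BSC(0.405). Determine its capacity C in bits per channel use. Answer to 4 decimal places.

0.0262 bits

Binary symmetric channel: C = 1 − h₂(ε) where h₂ is the binary entropy function.
h₂(0.405) = −0.405·log₂0.405 − 0.595·log₂0.595 = 0.9738.
C = 1 − 0.9738 = 0.0262 bits per channel use.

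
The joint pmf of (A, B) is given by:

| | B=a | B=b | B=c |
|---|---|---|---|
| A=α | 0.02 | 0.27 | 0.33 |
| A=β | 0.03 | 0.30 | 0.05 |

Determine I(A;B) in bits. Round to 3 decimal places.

0.127 bits

Marginals: p(A) = (0.6200, 0.3800), p(B) = (0.0500, 0.5700, 0.3800).
I(A;B) = Σ p(x,y)·log₂[p(x,y)/(p(x)p(y))].
  (α,a): 0.02·log₂(0.6452) = -0.0126
  (α,b): 0.27·log₂(0.7640) = -0.1049
  (α,c): 0.33·log₂(1.4007) = 0.1604
  (β,a): 0.03·log₂(1.5789) = 0.0198
  (β,b): 0.30·log₂(1.3850) = 0.1410
  (β,c): 0.05·log₂(0.3463) = -0.0765
Sum = 0.127 bits.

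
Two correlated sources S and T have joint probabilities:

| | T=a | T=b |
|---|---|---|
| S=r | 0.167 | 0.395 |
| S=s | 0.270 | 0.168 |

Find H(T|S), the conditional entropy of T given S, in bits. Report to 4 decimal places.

0.9140 bits

Chain rule: H(T|S) = H(S,T) − H(S).
Marginals: p(S) = (0.5620, 0.4380), p(T) = (0.4370, 0.5630).
H(S,T) = 1.9029 bits; H(S) = 0.9889 bits.
H(T|S) = 1.9029 − 0.9889 = 0.9140 bits.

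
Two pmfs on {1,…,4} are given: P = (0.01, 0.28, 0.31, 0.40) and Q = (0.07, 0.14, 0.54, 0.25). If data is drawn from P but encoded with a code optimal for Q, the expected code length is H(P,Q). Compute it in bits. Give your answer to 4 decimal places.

H(P,Q) = −Σ p·log₂ q.
  −0.01·log₂(0.07) = 0.03837
  −0.28·log₂(0.14) = 0.79422
  −0.31·log₂(0.54) = 0.27558
  −0.40·log₂(0.25) = 0.80000
H(P,Q) = 1.9082 bits.

1.9082 bits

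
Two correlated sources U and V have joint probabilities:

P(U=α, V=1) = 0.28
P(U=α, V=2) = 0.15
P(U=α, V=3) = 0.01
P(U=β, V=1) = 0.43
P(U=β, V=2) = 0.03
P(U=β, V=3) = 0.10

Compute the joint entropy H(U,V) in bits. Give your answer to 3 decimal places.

H(U,V) = −Σ p(x,y)·log₂ p(x,y) over all 6 cells.
  cell (α,1): −0.28·log₂0.28 = 0.5142
  cell (α,2): −0.15·log₂0.15 = 0.4105
  cell (α,3): −0.01·log₂0.01 = 0.0664
  cell (β,1): −0.43·log₂0.43 = 0.5236
  cell (β,2): −0.03·log₂0.03 = 0.1518
  cell (β,3): −0.10·log₂0.10 = 0.3322
Sum = 1.999 bits.

1.999 bits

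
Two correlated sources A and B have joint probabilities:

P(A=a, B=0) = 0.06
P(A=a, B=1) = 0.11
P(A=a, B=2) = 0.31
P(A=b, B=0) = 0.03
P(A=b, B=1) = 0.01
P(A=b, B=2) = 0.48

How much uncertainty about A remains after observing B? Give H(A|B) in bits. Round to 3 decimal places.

0.896 bits

Marginals: p(A) = (0.4800, 0.5200), p(B) = (0.0900, 0.1200, 0.7900).
H(A|B) = Σ p(B) · H(A|B=·).
  B=0: p=0.0900, H(A|B=0) = 0.9183
  B=1: p=0.1200, H(A|B=1) = 0.4138
  B=2: p=0.7900, H(A|B=2) = 0.9663
Weighted sum = 0.896 bits.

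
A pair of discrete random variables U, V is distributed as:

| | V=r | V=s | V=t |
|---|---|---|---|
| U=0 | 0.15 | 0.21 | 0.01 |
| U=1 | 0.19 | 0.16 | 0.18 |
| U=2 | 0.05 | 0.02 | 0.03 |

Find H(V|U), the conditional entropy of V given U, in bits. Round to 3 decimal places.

1.406 bits

Marginals: p(U) = (0.3700, 0.5300, 0.1000), p(V) = (0.3900, 0.3900, 0.2200).
H(V|U) = Σ p(U) · H(V|U=·).
  U=0: p=0.3700, H(V|U=0) = 1.1326
  U=1: p=0.5300, H(V|U=1) = 1.5813
  U=2: p=0.1000, H(V|U=2) = 1.4855
Weighted sum = 1.406 bits.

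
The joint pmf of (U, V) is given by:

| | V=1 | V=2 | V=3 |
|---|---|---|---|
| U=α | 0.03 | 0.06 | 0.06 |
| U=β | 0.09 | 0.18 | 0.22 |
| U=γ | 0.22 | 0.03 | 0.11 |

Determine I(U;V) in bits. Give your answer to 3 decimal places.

0.154 bits

Marginals: p(U) = (0.1500, 0.4900, 0.3600), p(V) = (0.3400, 0.2700, 0.3900).
I(U;V) = Σ p(x,y)·log₂[p(x,y)/(p(x)p(y))].
  (α,1): 0.03·log₂(0.5882) = -0.0230
  (α,2): 0.06·log₂(1.4815) = 0.0340
  (α,3): 0.06·log₂(1.0256) = 0.0022
  (β,1): 0.09·log₂(0.5402) = -0.0800
  (β,2): 0.18·log₂(1.3605) = 0.0800
  (β,3): 0.22·log₂(1.1512) = 0.0447
  (γ,1): 0.22·log₂(1.7974) = 0.1861
  (γ,2): 0.03·log₂(0.3086) = -0.0509
  (γ,3): 0.11·log₂(0.7835) = -0.0387
Sum = 0.154 bits.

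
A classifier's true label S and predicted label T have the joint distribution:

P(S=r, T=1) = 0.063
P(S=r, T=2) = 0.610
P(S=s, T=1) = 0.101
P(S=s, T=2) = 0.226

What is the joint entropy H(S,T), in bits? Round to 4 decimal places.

1.5052 bits

H(S,T) = −Σ p(x,y)·log₂ p(x,y) over all 4 cells.
  cell (r,1): −0.063·log₂0.063 = 0.25128
  cell (r,2): −0.610·log₂0.610 = 0.43500
  cell (s,1): −0.101·log₂0.101 = 0.33406
  cell (s,2): −0.226·log₂0.226 = 0.48491
Sum = 1.5052 bits.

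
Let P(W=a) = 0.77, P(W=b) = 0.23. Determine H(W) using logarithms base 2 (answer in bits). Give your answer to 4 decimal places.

0.7780 bits

H(W) = −Σ p·log₂ p.
  −(0.77)·log₂(0.77) = 0.29034
  −(0.23)·log₂(0.23) = 0.48767
Sum: 0.29034 + 0.48767 = 0.7780 bits.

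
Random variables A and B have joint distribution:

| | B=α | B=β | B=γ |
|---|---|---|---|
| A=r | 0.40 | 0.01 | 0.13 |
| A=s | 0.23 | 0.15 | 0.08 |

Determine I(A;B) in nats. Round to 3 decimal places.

Marginals: p(A) = (0.5400, 0.4600), p(B) = (0.6300, 0.1600, 0.2100).
I(A;B) = H(A) + H(B) − H(A,B).
H(A) = 0.6899, H(B) = 0.9120, H(A,B) = 1.5024.
I(A;B) = 0.6899 + 0.9120 − 1.5024 = 0.100 nats.

0.100 nats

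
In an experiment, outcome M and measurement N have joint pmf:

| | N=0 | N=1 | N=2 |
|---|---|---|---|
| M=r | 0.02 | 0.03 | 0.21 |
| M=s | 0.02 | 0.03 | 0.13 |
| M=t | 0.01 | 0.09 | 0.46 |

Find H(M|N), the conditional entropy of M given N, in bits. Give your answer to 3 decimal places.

Chain rule: H(M|N) = H(M,N) − H(N).
Marginals: p(M) = (0.2600, 0.1800, 0.5600), p(N) = (0.0500, 0.1500, 0.8000).
H(M,N) = 2.2792 bits; H(N) = 0.8842 bits.
H(M|N) = 2.2792 − 0.8842 = 1.395 bits.

1.395 bits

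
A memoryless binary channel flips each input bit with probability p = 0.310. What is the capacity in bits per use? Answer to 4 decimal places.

0.1068 bits

Binary symmetric channel: C = 1 − h₂(ε) where h₂ is the binary entropy function.
h₂(0.310) = −0.310·log₂0.310 − 0.690·log₂0.690 = 0.8932.
C = 1 − 0.8932 = 0.1068 bits per channel use.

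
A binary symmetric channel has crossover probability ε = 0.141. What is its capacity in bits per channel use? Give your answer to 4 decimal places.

0.4131 bits

Binary symmetric channel: C = 1 − h₂(ε) where h₂ is the binary entropy function.
h₂(0.141) = −0.141·log₂0.141 − 0.859·log₂0.859 = 0.5869.
C = 1 − 0.5869 = 0.4131 bits per channel use.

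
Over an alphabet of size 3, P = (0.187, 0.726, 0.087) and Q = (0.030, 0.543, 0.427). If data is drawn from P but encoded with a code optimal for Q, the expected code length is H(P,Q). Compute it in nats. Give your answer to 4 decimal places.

1.1731 nats

H(P,Q) = −Σ p·ln q.
  −0.187·ln(0.030) = 0.65573
  −0.726·ln(0.543) = 0.44333
  −0.087·ln(0.427) = 0.07403
H(P,Q) = 1.1731 nats.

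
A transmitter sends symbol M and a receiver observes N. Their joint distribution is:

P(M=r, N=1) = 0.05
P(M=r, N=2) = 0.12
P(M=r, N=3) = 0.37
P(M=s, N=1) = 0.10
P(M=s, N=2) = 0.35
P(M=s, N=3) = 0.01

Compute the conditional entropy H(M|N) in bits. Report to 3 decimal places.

0.590 bits

Marginals: p(M) = (0.5400, 0.4600), p(N) = (0.1500, 0.4700, 0.3800).
H(M|N) = Σ p(N) · H(M|N=·).
  N=1: p=0.1500, H(M|N=1) = 0.9183
  N=2: p=0.4700, H(M|N=2) = 0.8196
  N=3: p=0.3800, H(M|N=3) = 0.1756
Weighted sum = 0.590 bits.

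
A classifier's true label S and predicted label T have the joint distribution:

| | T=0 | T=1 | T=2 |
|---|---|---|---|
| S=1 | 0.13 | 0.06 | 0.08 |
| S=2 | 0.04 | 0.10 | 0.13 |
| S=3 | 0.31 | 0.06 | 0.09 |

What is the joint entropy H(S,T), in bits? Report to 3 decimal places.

2.898 bits

H(S,T) = −Σ p(x,y)·log₂ p(x,y) over all 9 cells.
  cell (1,0): −0.13·log₂0.13 = 0.3826
  cell (1,1): −0.06·log₂0.06 = 0.2435
  cell (1,2): −0.08·log₂0.08 = 0.2915
  cell (2,0): −0.04·log₂0.04 = 0.1858
  cell (2,1): −0.10·log₂0.10 = 0.3322
  cell (2,2): −0.13·log₂0.13 = 0.3826
  cell (3,0): −0.31·log₂0.31 = 0.5238
  cell (3,1): −0.06·log₂0.06 = 0.2435
  cell (3,2): −0.09·log₂0.09 = 0.3127
Sum = 2.898 bits.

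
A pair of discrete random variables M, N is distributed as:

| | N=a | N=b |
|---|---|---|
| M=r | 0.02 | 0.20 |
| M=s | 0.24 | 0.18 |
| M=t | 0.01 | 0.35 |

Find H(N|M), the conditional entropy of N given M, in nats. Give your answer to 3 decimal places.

Marginals: p(M) = (0.2200, 0.4200, 0.3600), p(N) = (0.2700, 0.7300).
H(N|M) = Σ p(M) · H(N|M=·).
  M=r: p=0.2200, H(N|M=r) = 0.3046
  M=s: p=0.4200, H(N|M=s) = 0.6829
  M=t: p=0.3600, H(N|M=t) = 0.1269
Weighted sum = 0.400 nats.

0.400 nats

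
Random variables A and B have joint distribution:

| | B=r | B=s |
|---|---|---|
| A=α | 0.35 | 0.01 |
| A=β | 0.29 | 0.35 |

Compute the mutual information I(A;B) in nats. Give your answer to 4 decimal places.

0.1669 nats

Marginals: p(A) = (0.3600, 0.6400), p(B) = (0.6400, 0.3600).
I(A;B) = Σ p(x,y)·ln[p(x,y)/(p(x)p(y))].
  (α,r): 0.35·ln(1.5191) = 0.14634
  (α,s): 0.01·ln(0.0772) = -0.02562
  (β,r): 0.29·ln(0.7080) = -0.10014
  (β,s): 0.35·ln(1.5191) = 0.14634
Sum = 0.1669 nats.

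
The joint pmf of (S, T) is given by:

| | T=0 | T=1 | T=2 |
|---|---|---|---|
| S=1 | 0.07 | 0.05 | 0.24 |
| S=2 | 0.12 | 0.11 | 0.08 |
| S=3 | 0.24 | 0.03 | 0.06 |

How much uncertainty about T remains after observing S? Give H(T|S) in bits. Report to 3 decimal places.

Chain rule: H(T|S) = H(S,T) − H(S).
Marginals: p(S) = (0.3600, 0.3100, 0.3300), p(T) = (0.4300, 0.1900, 0.3800).
H(S,T) = 2.8771 bits; H(S) = 1.5822 bits.
H(T|S) = 2.8771 − 1.5822 = 1.295 bits.

1.295 bits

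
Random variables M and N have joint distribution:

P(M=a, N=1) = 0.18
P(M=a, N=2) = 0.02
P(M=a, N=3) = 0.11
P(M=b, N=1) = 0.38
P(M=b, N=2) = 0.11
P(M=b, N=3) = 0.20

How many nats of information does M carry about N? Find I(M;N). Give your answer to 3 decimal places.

0.010 nats

Marginals: p(M) = (0.3100, 0.6900), p(N) = (0.5600, 0.1300, 0.3100).
I(M;N) = H(M) + H(N) − H(M,N).
H(M) = 0.6191, H(N) = 0.9530, H(M,N) = 1.5621.
I(M;N) = 0.6191 + 0.9530 − 1.5621 = 0.010 nats.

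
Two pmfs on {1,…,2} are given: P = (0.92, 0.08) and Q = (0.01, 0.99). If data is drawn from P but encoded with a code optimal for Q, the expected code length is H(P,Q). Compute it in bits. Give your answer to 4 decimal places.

6.1135 bits

H(P,Q) = −Σ p·log₂ q.
  −0.92·log₂(0.01) = 6.11235
  −0.08·log₂(0.99) = 0.00116
H(P,Q) = 6.1135 bits.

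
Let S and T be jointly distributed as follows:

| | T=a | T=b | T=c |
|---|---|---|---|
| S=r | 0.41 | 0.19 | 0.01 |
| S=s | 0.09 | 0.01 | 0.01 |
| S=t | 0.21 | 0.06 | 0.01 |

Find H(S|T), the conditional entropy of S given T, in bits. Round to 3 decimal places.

1.270 bits

Marginals: p(S) = (0.6100, 0.1100, 0.2800), p(T) = (0.7100, 0.2600, 0.0300).
H(S|T) = Σ p(T) · H(S|T=·).
  T=a: p=0.7100, H(S|T=a) = 1.3550
  T=b: p=0.2600, H(S|T=b) = 0.9997
  T=c: p=0.0300, H(S|T=c) = 1.5850
Weighted sum = 1.270 bits.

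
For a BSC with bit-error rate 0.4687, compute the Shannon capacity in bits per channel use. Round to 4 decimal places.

0.0028 bits

Binary symmetric channel: C = 1 − h₂(ε) where h₂ is the binary entropy function.
h₂(0.4687) = −0.4687·log₂0.4687 − 0.5313·log₂0.5313 = 0.9972.
C = 1 − 0.9972 = 0.0028 bits per channel use.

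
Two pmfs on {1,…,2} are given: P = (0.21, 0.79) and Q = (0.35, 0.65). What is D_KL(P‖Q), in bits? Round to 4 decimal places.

D(P‖Q) = Σ p·log₂(p/q).
  0.21·log₂(0.21/0.35) = -0.15476
  0.79·log₂(0.79/0.65) = 0.22232
D(P‖Q) = 0.0676 bits.

0.0676 bits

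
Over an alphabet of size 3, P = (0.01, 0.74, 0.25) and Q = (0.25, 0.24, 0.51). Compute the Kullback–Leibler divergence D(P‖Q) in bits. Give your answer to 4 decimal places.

0.8985 bits

D(P‖Q) = Σ p·log₂(p/q).
  0.01·log₂(0.01/0.25) = -0.04644
  0.74·log₂(0.74/0.24) = 1.20212
  0.25·log₂(0.25/0.51) = -0.25714
D(P‖Q) = 0.8985 bits.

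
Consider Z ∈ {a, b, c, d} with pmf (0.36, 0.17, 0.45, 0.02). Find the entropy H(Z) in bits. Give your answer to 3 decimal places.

H(Z) = −Σ p·log₂ p.
  −(0.36)·log₂(0.36) = 0.5306
  −(0.17)·log₂(0.17) = 0.4346
  −(0.45)·log₂(0.45) = 0.5184
  −(0.02)·log₂(0.02) = 0.1129
Sum: 0.5306 + 0.4346 + 0.5184 + 0.1129 = 1.596 bits.

1.596 bits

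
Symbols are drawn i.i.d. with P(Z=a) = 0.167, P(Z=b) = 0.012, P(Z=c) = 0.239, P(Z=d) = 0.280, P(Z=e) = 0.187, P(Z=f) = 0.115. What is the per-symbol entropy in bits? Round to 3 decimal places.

H(Z) = −Σ p·log₂ p.
  −(0.167)·log₂(0.167) = 0.4312
  −(0.012)·log₂(0.012) = 0.0766
  −(0.239)·log₂(0.239) = 0.4935
  −(0.280)·log₂(0.280) = 0.5142
  −(0.187)·log₂(0.187) = 0.4523
  −(0.115)·log₂(0.115) = 0.3588
Sum: 0.4312 + 0.0766 + 0.4935 + 0.5142 + 0.4523 + 0.3588 = 2.327 bits.

2.327 bits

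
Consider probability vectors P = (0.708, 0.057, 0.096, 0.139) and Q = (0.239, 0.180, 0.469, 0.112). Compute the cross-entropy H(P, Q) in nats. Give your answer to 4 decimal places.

H(P,Q) = −Σ p·ln q.
  −0.708·ln(0.239) = 1.01335
  −0.057·ln(0.180) = 0.09774
  −0.096·ln(0.469) = 0.07269
  −0.139·ln(0.112) = 0.30431
H(P,Q) = 1.4881 nats.

1.4881 nats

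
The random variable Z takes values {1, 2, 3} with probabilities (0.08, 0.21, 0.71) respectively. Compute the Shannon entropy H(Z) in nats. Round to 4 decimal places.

H(Z) = −Σ p·ln p.
  −(0.08)·ln(0.08) = 0.20206
  −(0.21)·ln(0.21) = 0.32774
  −(0.71)·ln(0.71) = 0.24317
Sum: 0.20206 + 0.32774 + 0.24317 = 0.7730 nats.

0.7730 nats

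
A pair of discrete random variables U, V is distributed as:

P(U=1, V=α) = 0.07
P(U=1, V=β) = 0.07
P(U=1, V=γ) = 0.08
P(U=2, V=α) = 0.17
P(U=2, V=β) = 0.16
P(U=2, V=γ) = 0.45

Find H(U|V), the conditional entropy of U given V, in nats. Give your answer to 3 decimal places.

0.511 nats

Marginals: p(U) = (0.2200, 0.7800), p(V) = (0.2400, 0.2300, 0.5300).
H(U|V) = Σ p(V) · H(U|V=·).
  V=α: p=0.2400, H(U|V=α) = 0.6036
  V=β: p=0.2300, H(U|V=β) = 0.6145
  V=γ: p=0.5300, H(U|V=γ) = 0.4243
Weighted sum = 0.511 nats.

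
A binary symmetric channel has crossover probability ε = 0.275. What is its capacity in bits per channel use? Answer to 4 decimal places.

Binary symmetric channel: C = 1 − h₂(ε) where h₂ is the binary entropy function.
h₂(0.275) = −0.275·log₂0.275 − 0.725·log₂0.725 = 0.8485.
C = 1 − 0.8485 = 0.1515 bits per channel use.

0.1515 bits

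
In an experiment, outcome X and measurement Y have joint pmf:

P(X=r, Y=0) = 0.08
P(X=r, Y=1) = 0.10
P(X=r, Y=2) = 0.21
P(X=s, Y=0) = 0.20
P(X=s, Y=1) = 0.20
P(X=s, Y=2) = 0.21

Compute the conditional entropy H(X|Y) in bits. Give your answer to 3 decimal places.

Marginals: p(X) = (0.3900, 0.6100), p(Y) = (0.2800, 0.3000, 0.4200).
H(X|Y) = Σ p(Y) · H(X|Y=·).
  Y=0: p=0.2800, H(X|Y=0) = 0.8631
  Y=1: p=0.3000, H(X|Y=1) = 0.9183
  Y=2: p=0.4200, H(X|Y=2) = 1.0000
Weighted sum = 0.937 bits.

0.937 bits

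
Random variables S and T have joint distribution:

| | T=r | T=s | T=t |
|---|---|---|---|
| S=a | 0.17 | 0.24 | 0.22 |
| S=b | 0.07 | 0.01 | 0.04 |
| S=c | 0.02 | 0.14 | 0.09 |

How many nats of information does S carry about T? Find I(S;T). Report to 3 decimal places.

Marginals: p(S) = (0.6300, 0.1200, 0.2500), p(T) = (0.2600, 0.3900, 0.3500).
I(S;T) = Σ p(x,y)·ln[p(x,y)/(p(x)p(y))].
  (a,r): 0.17·ln(1.0379) = 0.0063
  (a,s): 0.24·ln(0.9768) = -0.0056
  (a,t): 0.22·ln(0.9977) = -0.0005
  (b,r): 0.07·ln(2.2436) = 0.0566
  (b,s): 0.01·ln(0.2137) = -0.0154
  (b,t): 0.04·ln(0.9524) = -0.0020
  (c,r): 0.02·ln(0.3077) = -0.0236
  (c,s): 0.14·ln(1.4359) = 0.0507
  (c,t): 0.09·ln(1.0286) = 0.0025
Sum = 0.069 nats.

0.069 nats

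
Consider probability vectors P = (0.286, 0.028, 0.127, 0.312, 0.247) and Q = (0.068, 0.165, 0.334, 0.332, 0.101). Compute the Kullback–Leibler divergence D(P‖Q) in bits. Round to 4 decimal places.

0.6346 bits

D(P‖Q) = Σ p·log₂(p/q).
  0.286·log₂(0.286/0.068) = 0.59271
  0.028·log₂(0.028/0.165) = -0.07165
  0.127·log₂(0.127/0.334) = -0.17717
  0.312·log₂(0.312/0.332) = -0.02797
  0.247·log₂(0.247/0.101) = 0.31867
D(P‖Q) = 0.6346 bits.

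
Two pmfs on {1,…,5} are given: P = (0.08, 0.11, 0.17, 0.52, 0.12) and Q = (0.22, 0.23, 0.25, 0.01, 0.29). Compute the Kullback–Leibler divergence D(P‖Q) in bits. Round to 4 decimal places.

D(P‖Q) = Σ p·log₂(p/q).
  0.08·log₂(0.08/0.22) = -0.11675
  0.11·log₂(0.11/0.23) = -0.11705
  0.17·log₂(0.17/0.25) = -0.09459
  0.52·log₂(0.52/0.01) = 2.96423
  0.12·log₂(0.12/0.29) = -0.15276
D(P‖Q) = 2.4831 bits.

2.4831 bits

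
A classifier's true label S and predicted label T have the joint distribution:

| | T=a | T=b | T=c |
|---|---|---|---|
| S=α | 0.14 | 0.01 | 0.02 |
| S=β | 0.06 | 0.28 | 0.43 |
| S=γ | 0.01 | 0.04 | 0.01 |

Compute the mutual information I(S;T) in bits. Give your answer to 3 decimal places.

Marginals: p(S) = (0.1700, 0.7700, 0.0600), p(T) = (0.2100, 0.3300, 0.4600).
I(S;T) = Σ p(x,y)·log₂[p(x,y)/(p(x)p(y))].
  (α,a): 0.14·log₂(3.9216) = 0.2760
  (α,b): 0.01·log₂(0.1783) = -0.0249
  (α,c): 0.02·log₂(0.2558) = -0.0393
  (β,a): 0.06·log₂(0.3711) = -0.0858
  (β,b): 0.28·log₂(1.1019) = 0.0392
  (β,c): 0.43·log₂(1.2140) = 0.1203
  (γ,a): 0.01·log₂(0.7937) = -0.0033
  (γ,b): 0.04·log₂(2.0202) = 0.0406
  (γ,c): 0.01·log₂(0.3623) = -0.0146
Sum = 0.308 bits.

0.308 bits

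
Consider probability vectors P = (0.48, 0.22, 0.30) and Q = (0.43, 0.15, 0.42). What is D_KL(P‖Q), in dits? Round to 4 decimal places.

D(P‖Q) = Σ p·log₁₀(p/q).
  0.48·log₁₀(0.48/0.43) = 0.02293
  0.22·log₁₀(0.22/0.15) = 0.03659
  0.30·log₁₀(0.30/0.42) = -0.04384
D(P‖Q) = 0.0157 dits.

0.0157 dits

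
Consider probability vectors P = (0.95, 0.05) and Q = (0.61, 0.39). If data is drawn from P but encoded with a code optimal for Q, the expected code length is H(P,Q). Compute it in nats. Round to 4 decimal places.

H(P,Q) = −Σ p·ln q.
  −0.95·ln(0.61) = 0.46958
  −0.05·ln(0.39) = 0.04708
H(P,Q) = 0.5167 nats.

0.5167 nats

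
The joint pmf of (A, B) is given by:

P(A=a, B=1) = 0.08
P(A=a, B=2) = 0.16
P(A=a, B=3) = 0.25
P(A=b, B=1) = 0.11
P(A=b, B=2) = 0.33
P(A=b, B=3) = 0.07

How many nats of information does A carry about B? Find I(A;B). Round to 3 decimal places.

Marginals: p(A) = (0.4900, 0.5100), p(B) = (0.1900, 0.4900, 0.3200).
I(A;B) = H(A) + H(B) − H(A,B).
H(A) = 0.6929, H(B) = 1.0297, H(A,B) = 1.6367.
I(A;B) = 0.6929 + 1.0297 − 1.6367 = 0.086 nats.

0.086 nats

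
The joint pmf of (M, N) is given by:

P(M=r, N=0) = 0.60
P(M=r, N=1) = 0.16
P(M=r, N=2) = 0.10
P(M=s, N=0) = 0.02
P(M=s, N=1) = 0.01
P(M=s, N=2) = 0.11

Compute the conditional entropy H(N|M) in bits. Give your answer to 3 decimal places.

1.143 bits

Chain rule: H(N|M) = H(M,N) − H(M).
Marginals: p(M) = (0.8600, 0.1400), p(N) = (0.6200, 0.1700, 0.2100).
H(M,N) = 1.7270 bits; H(M) = 0.5842 bits.
H(N|M) = 1.7270 − 0.5842 = 1.143 bits.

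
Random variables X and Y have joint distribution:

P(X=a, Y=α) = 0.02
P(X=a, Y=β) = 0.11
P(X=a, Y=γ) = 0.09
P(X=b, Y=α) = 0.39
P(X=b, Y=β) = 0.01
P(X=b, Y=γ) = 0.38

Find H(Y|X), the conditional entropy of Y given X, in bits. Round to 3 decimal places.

Chain rule: H(Y|X) = H(X,Y) − H(X).
Marginals: p(X) = (0.2200, 0.7800), p(Y) = (0.4100, 0.1200, 0.4700).
H(X,Y) = 1.9025 bits; H(X) = 0.7602 bits.
H(Y|X) = 1.9025 − 0.7602 = 1.142 bits.

1.142 bits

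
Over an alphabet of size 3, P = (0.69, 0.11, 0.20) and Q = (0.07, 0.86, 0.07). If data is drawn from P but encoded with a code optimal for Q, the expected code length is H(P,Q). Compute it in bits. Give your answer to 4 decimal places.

H(P,Q) = −Σ p·log₂ q.
  −0.69·log₂(0.07) = 2.64719
  −0.11·log₂(0.86) = 0.02394
  −0.20·log₂(0.07) = 0.76730
H(P,Q) = 3.4384 bits.

3.4384 bits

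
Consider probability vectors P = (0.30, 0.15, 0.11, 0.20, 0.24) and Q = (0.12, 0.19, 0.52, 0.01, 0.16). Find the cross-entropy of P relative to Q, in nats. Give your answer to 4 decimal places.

H(P,Q) = −Σ p·ln q.
  −0.30·ln(0.12) = 0.63608
  −0.15·ln(0.19) = 0.24911
  −0.11·ln(0.52) = 0.07193
  −0.20·ln(0.01) = 0.92103
  −0.24·ln(0.16) = 0.43982
H(P,Q) = 2.3180 nats.

2.3180 nats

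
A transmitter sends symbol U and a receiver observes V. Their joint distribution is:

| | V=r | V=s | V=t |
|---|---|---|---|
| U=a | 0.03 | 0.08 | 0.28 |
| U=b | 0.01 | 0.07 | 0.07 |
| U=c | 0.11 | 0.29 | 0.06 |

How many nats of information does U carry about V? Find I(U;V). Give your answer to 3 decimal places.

Marginals: p(U) = (0.3900, 0.1500, 0.4600), p(V) = (0.1500, 0.4400, 0.4100).
I(U;V) = Σ p(x,y)·ln[p(x,y)/(p(x)p(y))].
  (a,r): 0.03·ln(0.5128) = -0.0200
  (a,s): 0.08·ln(0.4662) = -0.0611
  (a,t): 0.28·ln(1.7511) = 0.1569
  (b,r): 0.01·ln(0.4444) = -0.0081
  (b,s): 0.07·ln(1.0606) = 0.0041
  (b,t): 0.07·ln(1.1382) = 0.0091
  (c,r): 0.11·ln(1.5942) = 0.0513
  (c,s): 0.29·ln(1.4328) = 0.1043
  (c,t): 0.06·ln(0.3181) = -0.0687
Sum = 0.168 nats.

0.168 nats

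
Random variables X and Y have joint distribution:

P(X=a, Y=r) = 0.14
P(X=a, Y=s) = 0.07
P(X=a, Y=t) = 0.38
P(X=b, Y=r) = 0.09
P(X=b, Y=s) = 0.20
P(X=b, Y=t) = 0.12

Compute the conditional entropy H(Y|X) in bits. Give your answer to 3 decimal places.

Chain rule: H(Y|X) = H(X,Y) − H(X).
Marginals: p(X) = (0.5900, 0.4100), p(Y) = (0.2300, 0.2700, 0.5000).
H(X,Y) = 2.3402 bits; H(X) = 0.9765 bits.
H(Y|X) = 2.3402 − 0.9765 = 1.364 bits.

1.364 bits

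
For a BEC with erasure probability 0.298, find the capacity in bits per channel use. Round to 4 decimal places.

Binary erasure channel: capacity C = 1 − ε.
C = 1 − 0.298 = 0.7020 bits per channel use.

0.7020 bits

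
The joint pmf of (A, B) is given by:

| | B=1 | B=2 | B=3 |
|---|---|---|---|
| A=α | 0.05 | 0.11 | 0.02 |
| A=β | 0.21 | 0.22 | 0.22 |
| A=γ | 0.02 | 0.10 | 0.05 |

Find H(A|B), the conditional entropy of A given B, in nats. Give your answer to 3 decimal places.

0.845 nats

Chain rule: H(A|B) = H(A,B) − H(B).
Marginals: p(A) = (0.1800, 0.6500, 0.1700), p(B) = (0.2800, 0.4300, 0.2900).
H(A,B) = 1.9231 nats; H(B) = 1.0783 nats.
H(A|B) = 1.9231 − 1.0783 = 0.845 nats.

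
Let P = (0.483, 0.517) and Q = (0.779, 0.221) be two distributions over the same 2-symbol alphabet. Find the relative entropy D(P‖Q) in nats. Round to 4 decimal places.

0.2085 nats

D(P‖Q) = Σ p·ln(p/q).
  0.483·ln(0.483/0.779) = -0.23087
  0.517·ln(0.517/0.221) = 0.43939
D(P‖Q) = 0.2085 nats.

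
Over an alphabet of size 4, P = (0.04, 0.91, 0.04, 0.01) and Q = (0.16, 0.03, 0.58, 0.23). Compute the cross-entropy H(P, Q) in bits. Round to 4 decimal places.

4.7620 bits

H(P,Q) = −Σ p·log₂ q.
  −0.04·log₂(0.16) = 0.10575
  −0.91·log₂(0.03) = 4.60359
  −0.04·log₂(0.58) = 0.03144
  −0.01·log₂(0.23) = 0.02120
H(P,Q) = 4.7620 bits.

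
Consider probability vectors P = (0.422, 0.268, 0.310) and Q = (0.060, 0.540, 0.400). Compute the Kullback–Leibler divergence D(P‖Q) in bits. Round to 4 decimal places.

0.8027 bits

D(P‖Q) = Σ p·log₂(p/q).
  0.422·log₂(0.422/0.060) = 1.18760
  0.268·log₂(0.268/0.540) = -0.27087
  0.310·log₂(0.310/0.400) = -0.11400
D(P‖Q) = 0.8027 bits.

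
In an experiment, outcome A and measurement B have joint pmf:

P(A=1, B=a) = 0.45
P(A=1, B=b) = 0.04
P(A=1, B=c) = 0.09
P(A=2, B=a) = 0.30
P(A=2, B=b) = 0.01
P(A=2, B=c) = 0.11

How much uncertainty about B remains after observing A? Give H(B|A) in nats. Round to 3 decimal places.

Marginals: p(A) = (0.5800, 0.4200), p(B) = (0.7500, 0.0500, 0.2000).
H(B|A) = Σ p(A) · H(B|A=·).
  A=1: p=0.5800, H(B|A=1) = 0.6704
  A=2: p=0.4200, H(B|A=2) = 0.6802
Weighted sum = 0.675 nats.

0.675 nats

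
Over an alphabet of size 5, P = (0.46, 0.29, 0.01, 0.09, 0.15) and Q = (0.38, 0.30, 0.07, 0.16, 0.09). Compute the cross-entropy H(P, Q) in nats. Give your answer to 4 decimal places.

1.3470 nats

H(P,Q) = −Σ p·ln q.
  −0.46·ln(0.38) = 0.44509
  −0.29·ln(0.30) = 0.34915
  −0.01·ln(0.07) = 0.02659
  −0.09·ln(0.16) = 0.16493
  −0.15·ln(0.09) = 0.36119
H(P,Q) = 1.3470 nats.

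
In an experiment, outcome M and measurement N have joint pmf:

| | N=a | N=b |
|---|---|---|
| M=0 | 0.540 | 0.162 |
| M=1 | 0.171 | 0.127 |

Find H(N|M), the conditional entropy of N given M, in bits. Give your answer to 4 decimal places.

0.8404 bits

Chain rule: H(N|M) = H(M,N) − H(M).
Marginals: p(M) = (0.7020, 0.2980), p(N) = (0.7110, 0.2890).
H(M,N) = 1.7192 bits; H(M) = 0.8788 bits.
H(N|M) = 1.7192 − 0.8788 = 0.8404 bits.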